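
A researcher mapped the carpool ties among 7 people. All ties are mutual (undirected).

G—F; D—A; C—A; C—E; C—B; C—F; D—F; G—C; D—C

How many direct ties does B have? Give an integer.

B is directly tied to C. That is 1 neighbor, so the degree of B is 1.

1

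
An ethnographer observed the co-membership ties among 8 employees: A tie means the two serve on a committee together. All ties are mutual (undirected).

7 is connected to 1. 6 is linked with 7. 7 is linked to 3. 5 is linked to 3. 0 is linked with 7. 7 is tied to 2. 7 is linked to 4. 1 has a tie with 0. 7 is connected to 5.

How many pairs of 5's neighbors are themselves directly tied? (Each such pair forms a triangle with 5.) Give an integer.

1

5's neighbors: 3 and 7.
Neighbor pairs that are themselves tied: 5–3–7. Each forms one triangle with 5, for 1 in total.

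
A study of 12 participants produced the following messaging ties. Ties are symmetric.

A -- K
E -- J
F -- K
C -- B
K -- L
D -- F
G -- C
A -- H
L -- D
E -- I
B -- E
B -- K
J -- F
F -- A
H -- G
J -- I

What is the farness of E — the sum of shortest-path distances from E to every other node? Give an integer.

25

Distances from E: A:3, B:1, C:2, D:3, F:2, G:3, H:4, I:1, J:1, K:2, L:3.
Sum = 3 + 1 + 2 + 3 + 2 + 3 + 4 + 1 + 1 + 2 + 3 = 25.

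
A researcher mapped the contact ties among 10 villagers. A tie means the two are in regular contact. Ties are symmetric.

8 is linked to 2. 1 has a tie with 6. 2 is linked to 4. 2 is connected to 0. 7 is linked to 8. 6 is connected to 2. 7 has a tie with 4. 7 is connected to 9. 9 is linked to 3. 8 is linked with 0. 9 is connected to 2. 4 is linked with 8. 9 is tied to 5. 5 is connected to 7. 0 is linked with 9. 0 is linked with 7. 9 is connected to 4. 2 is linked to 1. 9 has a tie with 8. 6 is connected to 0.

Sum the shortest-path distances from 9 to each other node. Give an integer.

Distances from 9: 0:1, 1:2, 2:1, 3:1, 4:1, 5:1, 6:2, 7:1, 8:1.
Sum = 1 + 2 + 1 + 1 + 1 + 1 + 2 + 1 + 1 = 11.

11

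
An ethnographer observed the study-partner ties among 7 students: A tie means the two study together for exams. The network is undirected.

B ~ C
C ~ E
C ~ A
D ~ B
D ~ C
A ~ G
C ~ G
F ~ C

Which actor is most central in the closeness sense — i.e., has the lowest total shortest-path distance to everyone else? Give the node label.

C

Farness (sum of distances to all others) for each node — A:10, B:10, C:6, D:10, E:11, F:11, G:10.
The smallest farness is 6, for C, so C has the highest closeness.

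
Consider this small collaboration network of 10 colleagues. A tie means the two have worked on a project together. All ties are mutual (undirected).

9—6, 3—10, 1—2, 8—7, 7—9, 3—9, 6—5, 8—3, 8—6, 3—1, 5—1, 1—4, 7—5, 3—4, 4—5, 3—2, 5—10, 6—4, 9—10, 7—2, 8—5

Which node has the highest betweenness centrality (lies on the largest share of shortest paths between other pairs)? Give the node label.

3

Unnormalized betweenness of each node: 1:3/2, 2:5/6, 3:169/24, 4:4/3, 5:71/12, 6:3/2, 7:61/24, 8:3/2, 9:9/4, 10:7/12.
3 has the largest value, 169/24, making it the main broker — the node through which the most shortest paths run.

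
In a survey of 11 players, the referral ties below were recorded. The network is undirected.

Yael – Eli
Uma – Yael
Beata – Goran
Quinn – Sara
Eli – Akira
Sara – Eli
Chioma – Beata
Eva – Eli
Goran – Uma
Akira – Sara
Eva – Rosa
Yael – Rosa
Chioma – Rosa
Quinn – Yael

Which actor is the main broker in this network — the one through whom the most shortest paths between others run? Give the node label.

Unnormalized betweenness of each node: Akira:0, Beata:7/3, Chioma:173/30, Eli:403/30, Eva:53/15, Goran:107/30, Quinn:77/30, Rosa:373/30, Sara:11/6, Uma:247/30, Yael:213/10.
Yael has the largest value, 213/10, making it the main broker — the node through which the most shortest paths run.

Yael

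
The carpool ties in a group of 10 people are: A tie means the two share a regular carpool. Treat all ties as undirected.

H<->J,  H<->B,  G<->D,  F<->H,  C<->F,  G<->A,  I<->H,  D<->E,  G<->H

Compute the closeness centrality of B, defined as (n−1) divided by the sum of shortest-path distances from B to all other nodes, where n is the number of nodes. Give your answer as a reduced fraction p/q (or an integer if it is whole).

9/22

Distances from B: A:3, C:3, D:3, E:4, F:2, G:2, H:1, I:2, J:2. Sum = 22.
n = 10, so closeness = 9/22.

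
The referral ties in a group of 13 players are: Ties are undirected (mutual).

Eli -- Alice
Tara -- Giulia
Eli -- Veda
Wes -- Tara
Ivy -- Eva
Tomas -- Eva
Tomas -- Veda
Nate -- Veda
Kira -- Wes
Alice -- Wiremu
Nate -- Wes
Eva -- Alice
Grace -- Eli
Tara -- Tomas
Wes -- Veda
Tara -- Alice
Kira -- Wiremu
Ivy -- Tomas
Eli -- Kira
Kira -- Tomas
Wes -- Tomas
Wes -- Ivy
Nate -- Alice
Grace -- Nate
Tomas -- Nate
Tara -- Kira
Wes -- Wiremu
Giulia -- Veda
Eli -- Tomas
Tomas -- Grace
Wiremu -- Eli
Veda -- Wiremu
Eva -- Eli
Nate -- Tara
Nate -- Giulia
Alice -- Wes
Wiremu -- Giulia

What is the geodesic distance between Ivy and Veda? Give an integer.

One shortest route is Ivy – Tomas – Veda, which uses 2 edges, and Ivy and Veda are not directly tied, so nothing shorter exists. So d(Ivy,Veda) = 2.

2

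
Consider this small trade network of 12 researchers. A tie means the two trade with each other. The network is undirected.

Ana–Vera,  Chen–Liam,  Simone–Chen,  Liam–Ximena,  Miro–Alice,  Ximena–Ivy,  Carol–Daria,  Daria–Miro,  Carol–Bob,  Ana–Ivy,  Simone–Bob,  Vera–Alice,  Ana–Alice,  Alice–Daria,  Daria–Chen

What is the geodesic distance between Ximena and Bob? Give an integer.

4

One shortest route is Ximena – Liam – Chen – Simone – Bob, which uses 4 edges, and at distance 3 from Ximena we only reach {Alice, Daria, Simone, Vera}, which does not include Bob. So d(Ximena,Bob) = 4.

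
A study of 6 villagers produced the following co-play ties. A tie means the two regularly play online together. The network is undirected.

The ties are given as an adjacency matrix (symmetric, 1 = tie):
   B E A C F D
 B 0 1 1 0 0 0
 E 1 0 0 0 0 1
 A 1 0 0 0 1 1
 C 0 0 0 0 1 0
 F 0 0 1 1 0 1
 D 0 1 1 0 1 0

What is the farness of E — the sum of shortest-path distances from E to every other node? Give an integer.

Distances from E: A:2, B:1, C:3, D:1, F:2.
Sum = 2 + 1 + 3 + 1 + 2 = 9.

9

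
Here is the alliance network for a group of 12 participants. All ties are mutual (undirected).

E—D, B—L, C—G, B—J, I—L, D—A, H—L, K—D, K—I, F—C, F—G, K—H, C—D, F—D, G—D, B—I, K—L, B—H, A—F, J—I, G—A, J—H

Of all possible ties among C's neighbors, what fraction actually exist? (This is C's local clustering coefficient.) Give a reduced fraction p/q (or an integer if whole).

1

C's neighbors: D, F, and G (k = 3).
Possible neighbor pairs: C(3,2) = 3. Edges among them: D–F, D–G, F–G → e = 3.
Clustering(C) = 3/3 = 1.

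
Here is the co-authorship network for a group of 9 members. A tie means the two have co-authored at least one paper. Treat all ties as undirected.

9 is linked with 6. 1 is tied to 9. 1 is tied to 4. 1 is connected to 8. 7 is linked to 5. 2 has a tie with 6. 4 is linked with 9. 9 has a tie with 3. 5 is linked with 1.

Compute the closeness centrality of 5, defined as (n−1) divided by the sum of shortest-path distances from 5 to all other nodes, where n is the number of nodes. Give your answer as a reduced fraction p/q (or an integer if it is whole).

4/9

Distances from 5: 1:1, 2:4, 3:3, 4:2, 6:3, 7:1, 8:2, 9:2. Sum = 18.
n = 9, so closeness = 8/18 = 4/9.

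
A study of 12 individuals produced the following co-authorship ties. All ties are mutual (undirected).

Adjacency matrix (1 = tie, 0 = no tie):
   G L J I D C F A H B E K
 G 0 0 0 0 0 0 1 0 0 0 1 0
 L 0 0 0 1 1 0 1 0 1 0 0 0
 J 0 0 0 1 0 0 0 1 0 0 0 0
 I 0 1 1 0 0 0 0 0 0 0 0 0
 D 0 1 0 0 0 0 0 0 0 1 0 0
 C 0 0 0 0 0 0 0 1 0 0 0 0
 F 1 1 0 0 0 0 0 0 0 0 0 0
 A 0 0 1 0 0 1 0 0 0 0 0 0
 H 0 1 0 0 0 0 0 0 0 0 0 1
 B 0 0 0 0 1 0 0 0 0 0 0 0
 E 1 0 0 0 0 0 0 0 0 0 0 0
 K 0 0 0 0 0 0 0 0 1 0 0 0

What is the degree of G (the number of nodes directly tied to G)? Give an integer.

G is directly tied to E and F. That is 2 neighbors, so the degree of G is 2.

2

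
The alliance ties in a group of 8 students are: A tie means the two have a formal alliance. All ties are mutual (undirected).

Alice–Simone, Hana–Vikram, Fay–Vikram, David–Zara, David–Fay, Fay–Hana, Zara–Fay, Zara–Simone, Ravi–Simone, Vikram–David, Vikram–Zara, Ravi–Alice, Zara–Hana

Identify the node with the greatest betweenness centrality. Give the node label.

Unnormalized betweenness of each node: Alice:0, David:0, Fay:1/3, Hana:0, Ravi:0, Simone:10, Vikram:1/3, Zara:37/3.
Zara has the largest value, 37/3, making it the main broker — the node through which the most shortest paths run.

Zara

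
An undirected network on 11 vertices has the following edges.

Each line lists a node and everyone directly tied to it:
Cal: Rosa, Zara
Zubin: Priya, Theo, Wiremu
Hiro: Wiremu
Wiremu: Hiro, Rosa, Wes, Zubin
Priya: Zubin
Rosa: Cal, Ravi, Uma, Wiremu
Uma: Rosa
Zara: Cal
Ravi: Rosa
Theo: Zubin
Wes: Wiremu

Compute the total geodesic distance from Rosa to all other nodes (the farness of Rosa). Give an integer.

18

Distances from Rosa: Cal:1, Hiro:2, Priya:3, Ravi:1, Theo:3, Uma:1, Wes:2, Wiremu:1, Zara:2, Zubin:2.
Sum = 1 + 2 + 3 + 1 + 3 + 1 + 2 + 1 + 2 + 2 = 18.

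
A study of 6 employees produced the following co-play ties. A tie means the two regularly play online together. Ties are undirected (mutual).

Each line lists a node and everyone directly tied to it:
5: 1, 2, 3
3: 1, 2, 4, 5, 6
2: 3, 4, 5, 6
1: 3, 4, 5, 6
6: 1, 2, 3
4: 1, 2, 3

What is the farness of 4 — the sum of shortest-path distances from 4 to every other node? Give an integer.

7

Distances from 4: 1:1, 2:1, 3:1, 5:2, 6:2.
Sum = 1 + 1 + 1 + 2 + 2 = 7.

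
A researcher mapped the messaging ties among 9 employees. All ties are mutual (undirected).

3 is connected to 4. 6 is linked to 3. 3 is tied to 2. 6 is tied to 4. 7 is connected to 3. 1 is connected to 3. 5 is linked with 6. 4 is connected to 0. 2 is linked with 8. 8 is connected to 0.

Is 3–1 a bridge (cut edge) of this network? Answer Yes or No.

Without the 3–1 edge there is no alternate route between 3 and 1, so the network disconnects. It is a bridge.

Yes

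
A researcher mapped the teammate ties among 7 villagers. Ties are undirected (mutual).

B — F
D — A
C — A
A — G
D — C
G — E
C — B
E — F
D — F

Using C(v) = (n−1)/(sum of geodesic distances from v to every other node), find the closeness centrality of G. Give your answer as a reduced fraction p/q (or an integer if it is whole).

Distances from G: A:1, B:3, C:2, D:2, E:1, F:2. Sum = 11.
n = 7, so closeness = 6/11.

6/11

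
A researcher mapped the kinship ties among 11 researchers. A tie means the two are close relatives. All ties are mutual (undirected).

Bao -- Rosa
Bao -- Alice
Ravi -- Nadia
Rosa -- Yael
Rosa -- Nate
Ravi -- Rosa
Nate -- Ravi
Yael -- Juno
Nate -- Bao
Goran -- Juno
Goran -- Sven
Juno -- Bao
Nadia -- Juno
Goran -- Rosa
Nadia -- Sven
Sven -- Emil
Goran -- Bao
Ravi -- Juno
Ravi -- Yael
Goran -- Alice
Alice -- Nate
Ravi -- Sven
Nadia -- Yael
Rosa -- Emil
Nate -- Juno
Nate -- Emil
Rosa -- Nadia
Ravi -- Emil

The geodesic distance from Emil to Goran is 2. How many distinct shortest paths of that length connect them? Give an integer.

2

The shortest distance is 2. The length-2 paths are: Emil–Rosa–Goran; Emil–Sven–Goran.
That gives 2 distinct shortest paths.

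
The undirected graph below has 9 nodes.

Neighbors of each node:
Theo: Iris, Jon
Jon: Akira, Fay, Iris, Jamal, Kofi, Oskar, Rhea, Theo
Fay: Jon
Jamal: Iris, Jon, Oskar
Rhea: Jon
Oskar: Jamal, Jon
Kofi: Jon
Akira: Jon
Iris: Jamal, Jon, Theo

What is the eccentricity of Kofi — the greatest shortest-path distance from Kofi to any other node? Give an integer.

2

Distances from Kofi: Akira:2, Fay:2, Iris:2, Jamal:2, Jon:1, Oskar:2, Rhea:2, Theo:2.
The largest is 2 (to Fay, Rhea, Jamal, Akira, Oskar, Theo, and Iris), so the eccentricity of Kofi is 2.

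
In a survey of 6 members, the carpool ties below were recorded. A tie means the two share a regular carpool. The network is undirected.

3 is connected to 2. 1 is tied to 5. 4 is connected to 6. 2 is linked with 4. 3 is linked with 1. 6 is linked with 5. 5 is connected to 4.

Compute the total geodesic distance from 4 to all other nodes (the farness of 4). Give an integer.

Distances from 4: 1:2, 2:1, 3:2, 5:1, 6:1.
Sum = 2 + 1 + 2 + 1 + 1 = 7.

7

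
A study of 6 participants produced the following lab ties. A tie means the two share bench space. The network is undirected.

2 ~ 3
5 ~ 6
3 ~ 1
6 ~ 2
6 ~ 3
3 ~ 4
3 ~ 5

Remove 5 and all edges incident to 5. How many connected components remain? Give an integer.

1

5's neighbors (3 and 6) remain reachable from one another through other ties, so the rest of the network stays in one piece.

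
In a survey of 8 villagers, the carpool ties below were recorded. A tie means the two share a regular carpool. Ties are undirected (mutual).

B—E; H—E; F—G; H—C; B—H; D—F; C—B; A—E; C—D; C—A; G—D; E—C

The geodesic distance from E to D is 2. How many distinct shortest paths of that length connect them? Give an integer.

1

The shortest distance is 2, and the only length-2 path is E–C–D. So there is exactly 1 shortest path.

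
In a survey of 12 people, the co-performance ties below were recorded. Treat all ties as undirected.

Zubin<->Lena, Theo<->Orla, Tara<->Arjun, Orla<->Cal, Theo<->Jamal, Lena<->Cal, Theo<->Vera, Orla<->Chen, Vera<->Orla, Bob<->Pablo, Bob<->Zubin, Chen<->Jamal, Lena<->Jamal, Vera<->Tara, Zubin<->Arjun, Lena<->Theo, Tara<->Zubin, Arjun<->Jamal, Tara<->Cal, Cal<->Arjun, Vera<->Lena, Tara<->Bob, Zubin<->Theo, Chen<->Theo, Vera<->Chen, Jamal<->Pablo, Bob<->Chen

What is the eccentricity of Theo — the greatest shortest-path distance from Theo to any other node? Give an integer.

Distances from Theo: Arjun:2, Bob:2, Cal:2, Chen:1, Jamal:1, Lena:1, Orla:1, Pablo:2, Tara:2, Vera:1, Zubin:1.
The largest is 2 (to Tara, Arjun, Bob, Cal, and Pablo), so the eccentricity of Theo is 2.

2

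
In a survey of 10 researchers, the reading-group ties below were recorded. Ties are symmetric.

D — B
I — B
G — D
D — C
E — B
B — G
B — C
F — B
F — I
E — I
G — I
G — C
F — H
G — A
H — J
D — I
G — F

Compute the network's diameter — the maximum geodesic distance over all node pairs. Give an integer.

Eccentricity of each node (its greatest distance to any other): A:4, B:3, C:4, D:4, E:4, F:2, G:3, H:3, I:3, J:4.
The maximum eccentricity is 4, realized for instance by the pair D–J via D – G – F – H – J. So the diameter is 4.

4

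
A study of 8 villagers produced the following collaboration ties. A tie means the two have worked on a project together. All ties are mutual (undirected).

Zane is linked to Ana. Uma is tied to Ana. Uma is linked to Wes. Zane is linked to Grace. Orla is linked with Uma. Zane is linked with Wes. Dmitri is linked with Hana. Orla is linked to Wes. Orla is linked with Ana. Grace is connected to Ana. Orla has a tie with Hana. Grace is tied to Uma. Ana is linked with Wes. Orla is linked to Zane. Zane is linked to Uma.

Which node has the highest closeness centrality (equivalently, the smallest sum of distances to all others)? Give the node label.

Orla

Farness (sum of distances to all others) for each node — Ana:10, Dmitri:19, Grace:14, Hana:13, Orla:9, Uma:10, Wes:11, Zane:10.
The smallest farness is 9, for Orla, so Orla has the highest closeness.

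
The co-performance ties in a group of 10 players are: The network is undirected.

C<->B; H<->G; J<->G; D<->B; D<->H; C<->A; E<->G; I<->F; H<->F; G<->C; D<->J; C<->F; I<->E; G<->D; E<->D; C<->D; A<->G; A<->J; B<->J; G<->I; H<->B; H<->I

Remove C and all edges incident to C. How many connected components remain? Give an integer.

C's neighbors (A, B, D, F, and G) remain reachable from one another through other ties, so the rest of the network stays in one piece.

1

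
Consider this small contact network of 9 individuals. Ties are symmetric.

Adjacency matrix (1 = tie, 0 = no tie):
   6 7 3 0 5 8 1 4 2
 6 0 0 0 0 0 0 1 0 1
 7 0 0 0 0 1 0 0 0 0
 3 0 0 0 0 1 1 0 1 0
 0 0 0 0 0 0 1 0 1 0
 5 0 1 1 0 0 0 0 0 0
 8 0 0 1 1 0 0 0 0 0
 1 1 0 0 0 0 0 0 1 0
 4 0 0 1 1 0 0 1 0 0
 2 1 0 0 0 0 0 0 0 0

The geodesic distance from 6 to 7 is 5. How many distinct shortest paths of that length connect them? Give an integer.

The shortest distance is 5, and the only length-5 path is 6–1–4–3–5–7. So there is exactly 1 shortest path.

1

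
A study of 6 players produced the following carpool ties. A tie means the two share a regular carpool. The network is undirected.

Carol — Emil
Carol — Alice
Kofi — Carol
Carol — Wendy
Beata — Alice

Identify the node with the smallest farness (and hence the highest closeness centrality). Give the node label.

Carol

Farness (sum of distances to all others) for each node — Alice:8, Beata:12, Carol:6, Emil:10, Kofi:10, Wendy:10.
The smallest farness is 6, for Carol, so Carol has the highest closeness.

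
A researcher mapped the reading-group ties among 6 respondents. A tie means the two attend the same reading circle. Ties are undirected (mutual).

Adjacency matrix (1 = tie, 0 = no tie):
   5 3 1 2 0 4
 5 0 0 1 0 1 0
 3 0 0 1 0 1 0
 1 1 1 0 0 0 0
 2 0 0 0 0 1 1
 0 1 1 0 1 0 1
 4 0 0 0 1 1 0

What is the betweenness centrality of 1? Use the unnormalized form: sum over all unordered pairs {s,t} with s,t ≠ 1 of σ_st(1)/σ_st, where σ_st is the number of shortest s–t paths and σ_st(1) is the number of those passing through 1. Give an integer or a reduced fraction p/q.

Pairs whose geodesics pass through 1 — 5–3: 1/2.
All other pairs contribute 0.
Summing the contributions gives betweenness(1) = 1/2.

1/2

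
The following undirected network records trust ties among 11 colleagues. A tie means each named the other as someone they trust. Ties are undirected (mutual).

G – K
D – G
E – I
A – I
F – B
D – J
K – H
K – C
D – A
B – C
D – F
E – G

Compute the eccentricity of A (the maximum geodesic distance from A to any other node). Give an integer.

4

Distances from A: B:3, C:4, D:1, E:2, F:2, G:2, H:4, I:1, J:2, K:3.
The largest is 4 (to H and C), so the eccentricity of A is 4.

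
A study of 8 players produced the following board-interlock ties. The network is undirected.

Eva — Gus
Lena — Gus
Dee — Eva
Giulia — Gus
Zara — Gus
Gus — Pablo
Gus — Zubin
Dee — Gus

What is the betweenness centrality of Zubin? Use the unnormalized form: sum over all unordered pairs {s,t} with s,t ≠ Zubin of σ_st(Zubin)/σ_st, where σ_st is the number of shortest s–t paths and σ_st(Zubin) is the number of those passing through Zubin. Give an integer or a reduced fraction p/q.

No shortest path between any pair of other nodes passes through Zubin.
Summing the contributions gives betweenness(Zubin) = 0.

0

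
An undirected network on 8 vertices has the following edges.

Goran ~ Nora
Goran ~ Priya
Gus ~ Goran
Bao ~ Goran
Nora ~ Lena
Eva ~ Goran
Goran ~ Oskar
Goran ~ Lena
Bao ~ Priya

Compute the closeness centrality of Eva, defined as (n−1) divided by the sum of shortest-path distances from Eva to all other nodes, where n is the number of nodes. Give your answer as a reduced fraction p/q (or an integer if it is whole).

Distances from Eva: Bao:2, Goran:1, Gus:2, Lena:2, Nora:2, Oskar:2, Priya:2. Sum = 13.
n = 8, so closeness = 7/13.

7/13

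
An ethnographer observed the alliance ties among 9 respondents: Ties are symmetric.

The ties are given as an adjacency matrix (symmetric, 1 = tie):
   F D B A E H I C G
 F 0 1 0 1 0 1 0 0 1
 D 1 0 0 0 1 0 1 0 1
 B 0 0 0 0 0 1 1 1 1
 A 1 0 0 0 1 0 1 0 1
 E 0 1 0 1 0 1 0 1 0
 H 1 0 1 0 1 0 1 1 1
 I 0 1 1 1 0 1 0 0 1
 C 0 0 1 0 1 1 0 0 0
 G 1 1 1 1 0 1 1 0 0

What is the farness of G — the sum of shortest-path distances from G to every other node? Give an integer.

Distances from G: A:1, B:1, C:2, D:1, E:2, F:1, H:1, I:1.
Sum = 1 + 1 + 2 + 1 + 2 + 1 + 1 + 1 = 10.

10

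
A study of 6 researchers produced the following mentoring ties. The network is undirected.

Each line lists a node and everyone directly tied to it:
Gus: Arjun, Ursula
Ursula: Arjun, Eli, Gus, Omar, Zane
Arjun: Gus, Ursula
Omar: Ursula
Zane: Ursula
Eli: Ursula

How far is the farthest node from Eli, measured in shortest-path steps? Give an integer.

2

Distances from Eli: Arjun:2, Gus:2, Omar:2, Ursula:1, Zane:2.
The largest is 2 (to Omar, Gus, Zane, and Arjun), so the eccentricity of Eli is 2.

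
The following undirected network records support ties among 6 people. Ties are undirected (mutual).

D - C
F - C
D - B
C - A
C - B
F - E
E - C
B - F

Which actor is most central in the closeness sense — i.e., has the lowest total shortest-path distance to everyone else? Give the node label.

C

Farness (sum of distances to all others) for each node — A:9, B:7, C:5, D:8, E:8, F:7.
The smallest farness is 5, for C, so C has the highest closeness.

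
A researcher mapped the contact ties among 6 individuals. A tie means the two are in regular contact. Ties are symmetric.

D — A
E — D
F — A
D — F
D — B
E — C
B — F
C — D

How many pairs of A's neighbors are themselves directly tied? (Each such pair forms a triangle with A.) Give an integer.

1

A's neighbors: D and F.
Neighbor pairs that are themselves tied: A–D–F. Each forms one triangle with A, for 1 in total.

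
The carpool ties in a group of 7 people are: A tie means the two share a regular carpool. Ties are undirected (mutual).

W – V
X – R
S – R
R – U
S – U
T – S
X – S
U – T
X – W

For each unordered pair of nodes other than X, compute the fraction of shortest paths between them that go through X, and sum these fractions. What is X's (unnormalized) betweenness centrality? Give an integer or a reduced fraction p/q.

8

Pairs whose geodesics pass through X — W–R: 1; W–S: 1; W–T: 1; W–U: 2/2; V–R: 1; V–S: 1; V–T: 1; V–U: 2/2.
All other pairs contribute 0.
Summing the contributions gives betweenness(X) = 8.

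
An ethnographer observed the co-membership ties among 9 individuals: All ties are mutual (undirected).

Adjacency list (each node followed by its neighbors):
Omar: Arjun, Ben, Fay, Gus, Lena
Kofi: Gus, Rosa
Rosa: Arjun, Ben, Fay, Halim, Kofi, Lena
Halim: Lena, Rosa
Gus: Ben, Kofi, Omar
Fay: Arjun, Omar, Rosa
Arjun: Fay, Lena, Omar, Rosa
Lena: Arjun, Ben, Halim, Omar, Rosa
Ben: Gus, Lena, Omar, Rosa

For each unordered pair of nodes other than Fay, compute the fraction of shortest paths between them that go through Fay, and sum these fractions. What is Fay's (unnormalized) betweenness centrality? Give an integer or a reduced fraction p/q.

Pairs whose geodesics pass through Fay — Rosa–Omar: 1/4.
All other pairs contribute 0.
Summing the contributions gives betweenness(Fay) = 1/4.

1/4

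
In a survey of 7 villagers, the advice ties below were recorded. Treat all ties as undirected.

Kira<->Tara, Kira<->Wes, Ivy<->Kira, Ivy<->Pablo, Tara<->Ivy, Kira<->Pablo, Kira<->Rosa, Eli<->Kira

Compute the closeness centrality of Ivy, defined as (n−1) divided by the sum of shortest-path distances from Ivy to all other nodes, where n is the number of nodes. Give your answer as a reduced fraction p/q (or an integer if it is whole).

2/3

Distances from Ivy: Eli:2, Kira:1, Pablo:1, Rosa:2, Tara:1, Wes:2. Sum = 9.
n = 7, so closeness = 6/9 = 2/3.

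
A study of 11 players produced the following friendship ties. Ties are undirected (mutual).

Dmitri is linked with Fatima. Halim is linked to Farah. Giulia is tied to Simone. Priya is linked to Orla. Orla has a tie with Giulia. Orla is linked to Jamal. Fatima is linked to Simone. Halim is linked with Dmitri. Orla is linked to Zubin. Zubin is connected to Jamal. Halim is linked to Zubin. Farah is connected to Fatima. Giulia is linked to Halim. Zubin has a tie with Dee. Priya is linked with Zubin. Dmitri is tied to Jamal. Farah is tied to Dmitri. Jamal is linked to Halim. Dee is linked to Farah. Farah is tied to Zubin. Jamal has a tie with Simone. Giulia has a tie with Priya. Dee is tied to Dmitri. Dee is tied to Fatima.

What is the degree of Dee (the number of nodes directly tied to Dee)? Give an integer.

4

Dee is directly tied to Dmitri, Farah, Fatima, and Zubin. That is 4 neighbors, so the degree of Dee is 4.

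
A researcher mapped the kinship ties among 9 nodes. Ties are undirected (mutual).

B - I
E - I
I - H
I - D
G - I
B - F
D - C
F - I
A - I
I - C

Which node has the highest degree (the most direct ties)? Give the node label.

Degrees — A:1, B:2, C:2, D:2, E:1, F:2, G:1, H:1, I:8.
The maximum is 8, attained only by I.

I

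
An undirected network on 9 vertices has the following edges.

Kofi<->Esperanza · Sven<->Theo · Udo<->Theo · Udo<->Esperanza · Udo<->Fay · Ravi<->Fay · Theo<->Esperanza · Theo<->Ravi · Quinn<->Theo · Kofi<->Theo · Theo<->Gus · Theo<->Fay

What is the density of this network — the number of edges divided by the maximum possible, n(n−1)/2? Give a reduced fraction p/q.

There are 12 edges and 9 nodes, so the maximum possible is C(9,2) = 36.
Density = 12/36 = 1/3.

1/3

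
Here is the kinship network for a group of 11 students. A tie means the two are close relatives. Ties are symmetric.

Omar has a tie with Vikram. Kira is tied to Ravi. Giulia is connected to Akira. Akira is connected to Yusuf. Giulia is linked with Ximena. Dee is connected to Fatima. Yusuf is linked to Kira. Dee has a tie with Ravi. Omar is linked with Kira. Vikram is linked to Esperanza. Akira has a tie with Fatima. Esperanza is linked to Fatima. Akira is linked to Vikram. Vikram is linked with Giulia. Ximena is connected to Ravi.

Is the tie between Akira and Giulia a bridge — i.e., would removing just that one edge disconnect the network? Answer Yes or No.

Even without that edge, Akira still reaches Giulia via Akira – Vikram – Giulia, so the network stays connected. Not a bridge.

No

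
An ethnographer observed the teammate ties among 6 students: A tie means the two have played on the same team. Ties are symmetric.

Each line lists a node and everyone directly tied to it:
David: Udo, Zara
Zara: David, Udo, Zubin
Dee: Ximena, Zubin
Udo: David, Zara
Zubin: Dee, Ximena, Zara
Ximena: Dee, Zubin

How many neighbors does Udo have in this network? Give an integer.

Udo is directly tied to David and Zara. That is 2 neighbors, so the degree of Udo is 2.

2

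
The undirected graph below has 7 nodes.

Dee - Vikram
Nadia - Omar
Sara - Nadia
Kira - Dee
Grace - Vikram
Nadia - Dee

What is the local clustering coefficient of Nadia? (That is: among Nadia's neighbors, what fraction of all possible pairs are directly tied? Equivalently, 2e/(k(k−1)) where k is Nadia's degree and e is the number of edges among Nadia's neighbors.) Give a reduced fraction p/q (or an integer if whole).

0

Nadia's neighbors: Dee, Omar, and Sara (k = 3).
Possible neighbor pairs: C(3,2) = 3. Edges among them: none → e = 0.
Clustering(Nadia) = 0/3 = 0.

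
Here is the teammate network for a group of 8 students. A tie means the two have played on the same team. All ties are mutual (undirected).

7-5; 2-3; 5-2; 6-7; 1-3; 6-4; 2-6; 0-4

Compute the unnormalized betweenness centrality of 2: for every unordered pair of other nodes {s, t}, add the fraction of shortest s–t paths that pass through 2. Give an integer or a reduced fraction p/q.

23/2

Pairs whose geodesics pass through 2 — 5–4: 1/2; 5–6: 1/2; 5–1: 1; 5–0: 1/2; 5–3: 1; 4–1: 1; 4–3: 1; 6–1: 1; 6–3: 1; 1–0: 1; 1–7: 2/2; 0–3: 1; 7–3: 2/2.
All other pairs contribute 0.
Summing the contributions gives betweenness(2) = 23/2.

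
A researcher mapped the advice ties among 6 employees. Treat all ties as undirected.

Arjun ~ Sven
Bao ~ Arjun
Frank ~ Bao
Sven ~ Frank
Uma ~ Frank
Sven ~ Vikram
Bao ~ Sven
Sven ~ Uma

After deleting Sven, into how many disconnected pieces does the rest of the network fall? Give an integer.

Without Sven, the remaining ties split the others into: {Vikram}; {Arjun, Bao, Frank, Uma}.
That's 2 separate components.

2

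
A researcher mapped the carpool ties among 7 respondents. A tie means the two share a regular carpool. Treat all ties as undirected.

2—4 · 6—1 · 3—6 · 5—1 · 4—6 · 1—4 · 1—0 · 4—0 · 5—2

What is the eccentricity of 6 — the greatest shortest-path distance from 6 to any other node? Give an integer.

Distances from 6: 0:2, 1:1, 2:2, 3:1, 4:1, 5:2.
The largest is 2 (to 0, 2, and 5), so the eccentricity of 6 is 2.

2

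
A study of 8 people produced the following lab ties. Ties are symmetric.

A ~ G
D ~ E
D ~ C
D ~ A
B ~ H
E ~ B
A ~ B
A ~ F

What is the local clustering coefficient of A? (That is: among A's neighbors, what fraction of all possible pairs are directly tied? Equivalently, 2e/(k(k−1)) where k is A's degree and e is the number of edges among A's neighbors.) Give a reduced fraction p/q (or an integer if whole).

A's neighbors: B, D, F, and G (k = 4).
Possible neighbor pairs: C(4,2) = 6. Edges among them: none → e = 0.
Clustering(A) = 0/6 = 0.

0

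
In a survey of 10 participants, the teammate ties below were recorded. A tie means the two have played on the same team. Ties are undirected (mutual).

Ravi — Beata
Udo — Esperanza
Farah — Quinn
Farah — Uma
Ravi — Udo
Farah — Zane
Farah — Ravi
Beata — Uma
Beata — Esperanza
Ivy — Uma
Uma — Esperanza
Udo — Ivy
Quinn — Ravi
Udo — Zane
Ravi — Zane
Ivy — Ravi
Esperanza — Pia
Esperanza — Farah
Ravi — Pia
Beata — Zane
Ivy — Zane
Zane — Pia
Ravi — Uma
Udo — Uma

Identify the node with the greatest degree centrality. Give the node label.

Degrees — Beata:4, Esperanza:5, Farah:5, Ivy:4, Pia:3, Quinn:2, Ravi:8, Udo:5, Uma:6, Zane:6.
The maximum is 8, attained only by Ravi.

Ravi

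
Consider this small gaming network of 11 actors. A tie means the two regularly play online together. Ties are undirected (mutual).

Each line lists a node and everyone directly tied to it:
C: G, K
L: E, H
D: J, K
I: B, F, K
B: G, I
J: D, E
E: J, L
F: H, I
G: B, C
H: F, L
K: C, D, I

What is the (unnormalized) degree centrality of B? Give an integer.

2

B is directly tied to G and I. That is 2 neighbors, so the degree of B is 2.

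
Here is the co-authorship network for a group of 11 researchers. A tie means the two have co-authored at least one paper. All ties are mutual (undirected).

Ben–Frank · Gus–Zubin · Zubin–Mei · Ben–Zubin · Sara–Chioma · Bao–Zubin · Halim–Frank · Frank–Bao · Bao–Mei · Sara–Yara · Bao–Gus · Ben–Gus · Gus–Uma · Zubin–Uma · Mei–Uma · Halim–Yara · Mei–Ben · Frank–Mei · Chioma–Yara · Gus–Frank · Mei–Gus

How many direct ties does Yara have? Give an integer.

3

Yara is directly tied to Chioma, Halim, and Sara. That is 3 neighbors, so the degree of Yara is 3.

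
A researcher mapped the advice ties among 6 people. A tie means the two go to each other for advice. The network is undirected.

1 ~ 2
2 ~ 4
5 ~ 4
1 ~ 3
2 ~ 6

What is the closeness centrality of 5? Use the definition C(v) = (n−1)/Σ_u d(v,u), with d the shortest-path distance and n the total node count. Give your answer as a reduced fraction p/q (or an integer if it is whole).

Distances from 5: 1:3, 2:2, 3:4, 4:1, 6:3. Sum = 13.
n = 6, so closeness = 5/13.

5/13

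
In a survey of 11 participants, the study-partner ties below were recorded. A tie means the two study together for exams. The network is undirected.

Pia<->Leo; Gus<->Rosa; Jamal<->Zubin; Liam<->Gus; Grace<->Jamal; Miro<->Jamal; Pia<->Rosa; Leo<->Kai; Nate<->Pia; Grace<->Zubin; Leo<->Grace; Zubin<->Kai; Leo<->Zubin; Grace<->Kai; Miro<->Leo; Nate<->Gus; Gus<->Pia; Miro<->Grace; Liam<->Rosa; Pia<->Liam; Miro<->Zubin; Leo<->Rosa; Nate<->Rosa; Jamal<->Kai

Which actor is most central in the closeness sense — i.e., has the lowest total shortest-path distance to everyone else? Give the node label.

Farness (sum of distances to all others) for each node — Grace:18, Gus:22, Jamal:24, Kai:19, Leo:14, Liam:23, Miro:19, Nate:23, Pia:16, Rosa:16, Zubin:18.
The smallest farness is 14, for Leo, so Leo has the highest closeness.

Leo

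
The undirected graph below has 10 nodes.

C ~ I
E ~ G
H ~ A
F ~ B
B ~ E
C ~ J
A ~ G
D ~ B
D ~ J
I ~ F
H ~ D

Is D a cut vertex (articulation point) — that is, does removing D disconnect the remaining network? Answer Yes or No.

Even without D, every remaining node can still reach every other (the residual graph is connected), so D is not a cut vertex.

No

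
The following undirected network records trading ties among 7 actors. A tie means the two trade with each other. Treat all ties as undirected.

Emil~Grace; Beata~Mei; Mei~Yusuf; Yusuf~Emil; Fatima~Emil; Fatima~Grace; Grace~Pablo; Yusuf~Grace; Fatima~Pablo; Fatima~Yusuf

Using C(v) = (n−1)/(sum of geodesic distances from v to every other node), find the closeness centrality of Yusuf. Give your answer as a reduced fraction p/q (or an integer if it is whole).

Distances from Yusuf: Beata:2, Emil:1, Fatima:1, Grace:1, Mei:1, Pablo:2. Sum = 8.
n = 7, so closeness = 6/8 = 3/4.

3/4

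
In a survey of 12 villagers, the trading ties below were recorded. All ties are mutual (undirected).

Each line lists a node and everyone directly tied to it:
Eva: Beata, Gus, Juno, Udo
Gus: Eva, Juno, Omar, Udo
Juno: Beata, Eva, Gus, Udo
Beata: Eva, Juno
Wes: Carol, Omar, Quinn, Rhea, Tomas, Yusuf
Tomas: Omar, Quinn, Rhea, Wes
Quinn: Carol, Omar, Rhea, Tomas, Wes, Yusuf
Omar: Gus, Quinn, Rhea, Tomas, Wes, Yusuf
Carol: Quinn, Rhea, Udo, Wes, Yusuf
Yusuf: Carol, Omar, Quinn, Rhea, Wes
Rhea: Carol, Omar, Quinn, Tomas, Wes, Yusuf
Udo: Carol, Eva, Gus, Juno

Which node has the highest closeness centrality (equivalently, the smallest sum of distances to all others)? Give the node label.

Omar

Farness (sum of distances to all others) for each node — Beata:32, Carol:18, Eva:23, Gus:18, Juno:23, Omar:17, Quinn:20, Rhea:20, Tomas:23, Udo:19, Wes:20, Yusuf:21.
The smallest farness is 17, for Omar, so Omar has the highest closeness.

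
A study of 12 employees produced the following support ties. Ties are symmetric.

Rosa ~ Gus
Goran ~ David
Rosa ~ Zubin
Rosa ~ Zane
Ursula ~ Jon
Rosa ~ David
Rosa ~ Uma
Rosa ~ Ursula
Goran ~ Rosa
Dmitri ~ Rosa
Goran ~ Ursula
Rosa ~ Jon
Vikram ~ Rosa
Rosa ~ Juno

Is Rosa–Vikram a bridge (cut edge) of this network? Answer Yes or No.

Without the Rosa–Vikram edge there is no alternate route between Rosa and Vikram, so the network disconnects. It is a bridge.

Yes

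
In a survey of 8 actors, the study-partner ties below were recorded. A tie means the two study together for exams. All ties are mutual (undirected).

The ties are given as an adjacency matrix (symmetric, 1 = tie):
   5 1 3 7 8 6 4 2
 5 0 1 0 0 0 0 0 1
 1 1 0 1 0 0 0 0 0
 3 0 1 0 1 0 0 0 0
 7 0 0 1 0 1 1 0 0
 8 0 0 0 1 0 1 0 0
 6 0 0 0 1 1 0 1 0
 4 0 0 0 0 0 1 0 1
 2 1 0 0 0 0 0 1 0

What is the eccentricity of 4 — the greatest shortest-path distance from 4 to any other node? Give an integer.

3

Distances from 4: 1:3, 2:1, 3:3, 5:2, 6:1, 7:2, 8:2.
The largest is 3 (to 3 and 1), so the eccentricity of 4 is 3.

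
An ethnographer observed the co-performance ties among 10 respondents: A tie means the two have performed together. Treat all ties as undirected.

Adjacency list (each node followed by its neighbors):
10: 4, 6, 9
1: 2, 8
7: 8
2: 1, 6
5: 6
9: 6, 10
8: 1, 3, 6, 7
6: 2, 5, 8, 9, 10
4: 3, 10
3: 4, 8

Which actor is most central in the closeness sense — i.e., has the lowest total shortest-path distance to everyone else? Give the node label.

6

Farness (sum of distances to all others) for each node — 1:20, 2:19, 3:19, 4:20, 5:21, 6:13, 7:22, 8:14, 9:19, 10:17.
The smallest farness is 13, for 6, so 6 has the highest closeness.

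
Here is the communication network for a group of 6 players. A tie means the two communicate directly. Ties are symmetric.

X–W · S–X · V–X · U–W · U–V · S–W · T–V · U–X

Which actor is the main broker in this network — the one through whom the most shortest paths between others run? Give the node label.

Unnormalized betweenness of each node: S:0, T:0, U:1, V:4, W:1/2, X:7/2.
V has the largest value, 4, making it the main broker — the node through which the most shortest paths run.

V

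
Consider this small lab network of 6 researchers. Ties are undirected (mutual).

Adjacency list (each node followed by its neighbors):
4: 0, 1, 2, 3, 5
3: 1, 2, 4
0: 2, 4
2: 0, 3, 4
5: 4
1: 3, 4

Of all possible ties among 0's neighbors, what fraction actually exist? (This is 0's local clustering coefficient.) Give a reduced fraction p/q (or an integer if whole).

0's neighbors: 2 and 4 (k = 2).
Possible neighbor pairs: C(2,2) = 1. Edges among them: 2–4 → e = 1.
Clustering(0) = 1/1.

1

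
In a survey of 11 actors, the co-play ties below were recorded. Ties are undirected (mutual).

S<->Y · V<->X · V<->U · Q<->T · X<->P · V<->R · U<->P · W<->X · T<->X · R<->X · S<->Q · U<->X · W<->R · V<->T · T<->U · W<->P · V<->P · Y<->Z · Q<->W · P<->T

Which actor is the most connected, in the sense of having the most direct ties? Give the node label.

Degrees — P:5, Q:3, R:3, S:2, T:5, U:4, V:5, W:4, X:6, Y:2, Z:1.
The maximum is 6, attained only by X.

X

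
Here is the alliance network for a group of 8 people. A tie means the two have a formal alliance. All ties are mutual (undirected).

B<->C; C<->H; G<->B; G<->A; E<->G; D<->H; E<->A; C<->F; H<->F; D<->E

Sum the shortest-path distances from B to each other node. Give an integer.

Distances from B: A:2, C:1, D:3, E:2, F:2, G:1, H:2.
Sum = 2 + 1 + 3 + 2 + 2 + 1 + 2 = 13.

13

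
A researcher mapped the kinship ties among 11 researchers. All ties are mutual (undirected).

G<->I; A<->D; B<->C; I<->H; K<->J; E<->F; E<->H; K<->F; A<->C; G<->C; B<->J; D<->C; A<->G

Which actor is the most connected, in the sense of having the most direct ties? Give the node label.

Degrees — A:3, B:2, C:4, D:2, E:2, F:2, G:3, H:2, I:2, J:2, K:2.
The maximum is 4, attained only by C.

C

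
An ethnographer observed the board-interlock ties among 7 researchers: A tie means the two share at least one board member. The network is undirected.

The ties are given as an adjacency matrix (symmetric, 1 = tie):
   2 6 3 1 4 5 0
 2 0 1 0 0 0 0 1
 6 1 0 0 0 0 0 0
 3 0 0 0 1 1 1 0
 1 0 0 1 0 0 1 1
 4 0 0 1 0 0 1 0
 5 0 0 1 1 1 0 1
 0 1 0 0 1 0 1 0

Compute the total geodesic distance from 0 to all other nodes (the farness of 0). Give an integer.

Distances from 0: 1:1, 2:1, 3:2, 4:2, 5:1, 6:2.
Sum = 1 + 1 + 2 + 2 + 1 + 2 = 9.

9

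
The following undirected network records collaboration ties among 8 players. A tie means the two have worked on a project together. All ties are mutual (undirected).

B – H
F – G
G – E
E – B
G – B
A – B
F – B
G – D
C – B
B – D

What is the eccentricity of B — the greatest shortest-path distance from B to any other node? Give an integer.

1

Distances from B: A:1, C:1, D:1, E:1, F:1, G:1, H:1.
The largest is 1 (to D, H, G, C, A, F, and E), so the eccentricity of B is 1.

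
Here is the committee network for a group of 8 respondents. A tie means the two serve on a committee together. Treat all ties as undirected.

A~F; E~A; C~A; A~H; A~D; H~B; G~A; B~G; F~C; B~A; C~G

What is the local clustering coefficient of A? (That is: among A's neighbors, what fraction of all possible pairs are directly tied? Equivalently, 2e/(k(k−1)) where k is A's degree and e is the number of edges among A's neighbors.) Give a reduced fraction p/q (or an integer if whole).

4/21

A's neighbors: B, C, D, E, F, G, and H (k = 7).
Possible neighbor pairs: C(7,2) = 21. Edges among them: B–G, B–H, C–F, C–G → e = 4.
Clustering(A) = 4/21.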